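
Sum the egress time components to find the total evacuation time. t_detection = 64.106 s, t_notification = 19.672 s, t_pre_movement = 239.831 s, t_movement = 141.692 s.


Total = 64.106 + 19.672 + 239.831 + 141.692 = 465.301 s

465.301 s


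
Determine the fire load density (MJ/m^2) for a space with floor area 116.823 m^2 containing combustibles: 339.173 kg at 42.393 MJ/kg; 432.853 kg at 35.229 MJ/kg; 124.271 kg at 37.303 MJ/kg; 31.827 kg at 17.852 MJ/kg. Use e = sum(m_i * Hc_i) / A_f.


Total energy = 339.173*42.393 + 432.853*35.229 + 124.271*37.303 + 31.827*17.852
= 14378.56 + 15248.98 + 4635.681 + 568.1756
= 34831.40 MJ
e = 34831.40 / 116.823 = 298.16 MJ/m^2

298.16 MJ/m^2


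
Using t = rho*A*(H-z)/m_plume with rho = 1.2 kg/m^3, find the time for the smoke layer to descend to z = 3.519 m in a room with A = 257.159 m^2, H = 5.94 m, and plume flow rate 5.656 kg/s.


H - z = 2.421 m
t = 1.2 * 257.159 * 2.421 / 5.656 = 132.09 s

132.09 s


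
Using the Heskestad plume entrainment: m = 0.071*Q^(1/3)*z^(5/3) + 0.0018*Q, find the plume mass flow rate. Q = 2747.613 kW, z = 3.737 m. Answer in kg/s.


Q^(1/3) = 14.006
z^(5/3) = 8.9992
First term = 0.071 * 14.006 * 8.9992 = 8.9492
Second term = 0.0018 * 2747.613 = 4.9457
m = 13.895 kg/s

13.895 kg/s


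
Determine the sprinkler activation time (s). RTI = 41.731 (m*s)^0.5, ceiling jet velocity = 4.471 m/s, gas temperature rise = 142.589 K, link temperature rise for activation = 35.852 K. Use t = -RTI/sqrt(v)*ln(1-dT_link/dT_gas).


dT_link/dT_gas = 0.25144
ln(1 - 0.25144) = -0.28960
t = -41.731 / sqrt(4.471) * -0.28960 = 5.7155 s

5.7155 s


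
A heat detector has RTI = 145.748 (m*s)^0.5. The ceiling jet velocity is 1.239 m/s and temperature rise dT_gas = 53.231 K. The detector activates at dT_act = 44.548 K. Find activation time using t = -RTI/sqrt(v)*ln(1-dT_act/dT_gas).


dT_act/dT_gas = 0.83688
ln(1 - 0.83688) = -1.8133
t = -145.748 / sqrt(1.239) * -1.8133 = 237.43 s

237.43 s


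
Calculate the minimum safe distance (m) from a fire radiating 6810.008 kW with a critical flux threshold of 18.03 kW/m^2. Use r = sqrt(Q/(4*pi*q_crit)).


4*pi*q_crit = 226.57
Q/(4*pi*q_crit) = 30.057
r = sqrt(30.057) = 5.4824 m

5.4824 m


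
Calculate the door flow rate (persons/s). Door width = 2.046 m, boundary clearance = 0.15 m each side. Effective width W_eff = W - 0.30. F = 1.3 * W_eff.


W_eff = 2.046 - 0.30 = 1.746 m
F = 1.3 * 1.746 = 2.2698 persons/s

2.2698 persons/s


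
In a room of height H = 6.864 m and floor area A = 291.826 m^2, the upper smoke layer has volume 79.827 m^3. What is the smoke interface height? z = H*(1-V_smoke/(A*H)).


V/(A*H) = 0.039852
1 - 0.039852 = 0.96015
z = 6.864 * 0.96015 = 6.5905 m

6.5905 m


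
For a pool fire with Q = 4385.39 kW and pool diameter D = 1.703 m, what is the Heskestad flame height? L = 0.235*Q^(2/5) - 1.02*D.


Q^(2/5) = 28.629
0.235 * Q^(2/5) = 6.7278
1.02 * D = 1.7371
L = 4.9907 m

4.9907 m


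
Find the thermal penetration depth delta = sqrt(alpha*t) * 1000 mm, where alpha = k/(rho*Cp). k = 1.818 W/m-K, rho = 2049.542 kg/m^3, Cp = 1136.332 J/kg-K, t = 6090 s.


alpha = 1.818 / (2049.542 * 1136.332) = 7.8061e-07 m^2/s
alpha * t = 0.0047539
delta = sqrt(0.0047539) * 1000 = 68.948 mm

68.948 mm


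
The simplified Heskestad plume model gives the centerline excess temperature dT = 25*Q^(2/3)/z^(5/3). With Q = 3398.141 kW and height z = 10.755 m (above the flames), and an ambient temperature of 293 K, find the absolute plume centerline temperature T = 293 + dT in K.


Q^(2/3) = 226.03
z^(5/3) = 52.402
dT = 25 * 226.03 / 52.402 = 107.83 K
T = 293 + 107.83 = 400.83 K

400.83 K


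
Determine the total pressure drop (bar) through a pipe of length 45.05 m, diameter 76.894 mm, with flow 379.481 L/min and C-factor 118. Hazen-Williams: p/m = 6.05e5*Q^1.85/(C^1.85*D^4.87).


Q^1.85 = 59088
C^1.85 = 6807.4
D^4.87 = 1.5286e+09
p/m = 0.0034354 bar/m
p_total = 0.0034354 * 45.05 = 0.15477 bar

0.15477 bar


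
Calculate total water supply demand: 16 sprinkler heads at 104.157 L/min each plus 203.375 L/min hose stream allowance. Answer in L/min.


Sprinkler demand = 16 * 104.157 = 1666.512 L/min
Total = 1666.512 + 203.375 = 1869.887 L/min

1869.887 L/min


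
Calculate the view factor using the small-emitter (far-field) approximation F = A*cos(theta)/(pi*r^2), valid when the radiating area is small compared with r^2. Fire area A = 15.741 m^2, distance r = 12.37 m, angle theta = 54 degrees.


cos(54 deg) = 0.58779
pi*r^2 = 480.72
F = 15.741 * 0.58779 / 480.72 = 0.019247

0.019247


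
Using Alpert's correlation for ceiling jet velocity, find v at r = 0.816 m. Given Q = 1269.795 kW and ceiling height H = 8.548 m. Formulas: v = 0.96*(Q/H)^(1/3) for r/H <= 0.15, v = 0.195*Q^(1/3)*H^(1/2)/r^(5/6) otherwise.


r/H = 0.816 / 8.548 = 0.095461
r/H <= 0.15, so v = 0.96*(Q/H)^(1/3)
Q/H = 148.55
(Q/H)^(1/3) = 5.2961
v = 0.96 * 5.2961 = 5.0843 m/s

5.0843 m/s


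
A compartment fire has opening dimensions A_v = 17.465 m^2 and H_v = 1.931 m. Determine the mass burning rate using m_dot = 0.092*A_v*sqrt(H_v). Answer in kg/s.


sqrt(H_v) = 1.3896
m_dot = 0.092 * 17.465 * 1.3896 = 2.2328 kg/s

2.2328 kg/s


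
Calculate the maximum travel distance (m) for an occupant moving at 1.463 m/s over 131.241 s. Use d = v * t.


d = 1.463 * 131.241 = 192.01 m

192.01 m


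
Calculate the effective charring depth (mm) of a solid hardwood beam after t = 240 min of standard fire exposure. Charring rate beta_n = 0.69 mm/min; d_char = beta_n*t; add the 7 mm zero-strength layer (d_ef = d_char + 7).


d_char = 0.69 * 240 = 165.6 mm
d_ef = 165.6 + 1.0*7 = 172.6 mm

172.6 mm


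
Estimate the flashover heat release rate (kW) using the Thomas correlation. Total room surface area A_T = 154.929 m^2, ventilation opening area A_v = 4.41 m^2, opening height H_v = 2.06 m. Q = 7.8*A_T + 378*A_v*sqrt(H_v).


7.8*A_T = 1208.4
sqrt(H_v) = 1.4353
378*A_v*sqrt(H_v) = 2392.6
Q = 1208.4 + 2392.6 = 3601.0 kW

3601.0 kW


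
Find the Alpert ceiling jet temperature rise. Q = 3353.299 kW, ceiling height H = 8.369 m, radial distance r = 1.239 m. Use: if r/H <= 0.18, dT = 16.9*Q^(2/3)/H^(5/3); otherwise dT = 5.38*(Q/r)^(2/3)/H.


r/H = 1.239 / 8.369 = 0.14805
r/H <= 0.18, so dT = 16.9*Q^(2/3)/H^(5/3)
Q^(2/3) = 224.03
H^(5/3) = 34.498
dT = 16.9 * 224.03 / 34.498 = 109.75 K

109.75 K


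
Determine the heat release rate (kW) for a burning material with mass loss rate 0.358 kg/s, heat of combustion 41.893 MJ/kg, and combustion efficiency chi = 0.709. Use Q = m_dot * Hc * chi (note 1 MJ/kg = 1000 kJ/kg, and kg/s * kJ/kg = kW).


Hc = 41.893 MJ/kg = 41.893 * 1000 kJ/kg = 41893 kJ/kg
Q = 0.358 kg/s * 41893 kJ/kg * 0.709 = 10633 kW

10633 kW


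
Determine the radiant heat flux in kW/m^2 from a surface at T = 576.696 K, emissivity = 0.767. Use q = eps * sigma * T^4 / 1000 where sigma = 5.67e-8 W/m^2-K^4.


T^4 = 1.1061e+11
q = 0.767 * 5.67e-8 * 1.1061e+11 / 1000 = 4.8102 kW/m^2

4.8102 kW/m^2


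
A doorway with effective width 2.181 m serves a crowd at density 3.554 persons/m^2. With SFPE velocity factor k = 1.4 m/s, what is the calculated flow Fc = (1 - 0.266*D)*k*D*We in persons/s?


1 - 0.266*D = 1 - 0.266*3.554 = 0.054636
Fs = 0.054636 * 1.4 * 3.554 = 0.27185 persons/(s*m)
Fc = 0.27185 * 2.181 = 0.59290 persons/s

0.59290 persons/s


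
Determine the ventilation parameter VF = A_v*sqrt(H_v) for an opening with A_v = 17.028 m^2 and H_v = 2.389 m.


sqrt(H_v) = 1.5456
VF = 17.028 * 1.5456 = 26.319 m^(5/2)

26.319 m^(5/2)


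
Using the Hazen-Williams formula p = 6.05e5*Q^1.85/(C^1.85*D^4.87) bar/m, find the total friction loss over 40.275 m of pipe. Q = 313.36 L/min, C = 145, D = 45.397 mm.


Q^1.85 = 41465
C^1.85 = 9966.2
D^4.87 = 1.1741e+08
p/m = 0.021438 bar/m
p_total = 0.021438 * 40.275 = 0.86341 bar

0.86341 bar


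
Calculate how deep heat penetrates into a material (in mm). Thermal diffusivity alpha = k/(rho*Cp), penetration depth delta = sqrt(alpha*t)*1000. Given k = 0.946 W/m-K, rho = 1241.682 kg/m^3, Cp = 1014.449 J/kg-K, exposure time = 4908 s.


alpha = 0.946 / (1241.682 * 1014.449) = 7.5102e-07 m^2/s
alpha * t = 0.0036860
delta = sqrt(0.0036860) * 1000 = 60.712 mm

60.712 mm


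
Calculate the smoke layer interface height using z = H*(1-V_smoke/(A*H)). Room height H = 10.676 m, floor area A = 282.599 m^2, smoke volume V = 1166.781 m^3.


V/(A*H) = 0.38673
1 - 0.38673 = 0.61327
z = 10.676 * 0.61327 = 6.5472 m

6.5472 m


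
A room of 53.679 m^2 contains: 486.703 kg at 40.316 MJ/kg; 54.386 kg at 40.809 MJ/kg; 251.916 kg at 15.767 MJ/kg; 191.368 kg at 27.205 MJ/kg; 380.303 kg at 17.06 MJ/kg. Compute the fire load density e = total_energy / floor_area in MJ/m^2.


Total energy = 486.703*40.316 + 54.386*40.809 + 251.916*15.767 + 191.368*27.205 + 380.303*17.06
= 19621.92 + 2219.438 + 3971.960 + 5206.166 + 6487.969
= 37507.45 MJ
e = 37507.45 / 53.679 = 698.74 MJ/m^2

698.74 MJ/m^2


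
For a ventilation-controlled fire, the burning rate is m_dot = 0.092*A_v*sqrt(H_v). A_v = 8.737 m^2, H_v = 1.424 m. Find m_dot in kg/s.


sqrt(H_v) = 1.1933
m_dot = 0.092 * 8.737 * 1.1933 = 0.95919 kg/s

0.95919 kg/s


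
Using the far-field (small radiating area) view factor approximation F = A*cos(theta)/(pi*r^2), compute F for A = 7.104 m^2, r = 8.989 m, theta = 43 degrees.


cos(43 deg) = 0.73135
pi*r^2 = 253.85
F = 7.104 * 0.73135 / 253.85 = 0.020467

0.020467


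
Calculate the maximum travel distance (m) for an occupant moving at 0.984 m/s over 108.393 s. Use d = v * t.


d = 0.984 * 108.393 = 106.66 m

106.66 m


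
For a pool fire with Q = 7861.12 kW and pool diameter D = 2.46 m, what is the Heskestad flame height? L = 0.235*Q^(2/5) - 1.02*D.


Q^(2/5) = 36.157
0.235 * Q^(2/5) = 8.4969
1.02 * D = 2.5092
L = 5.9877 m

5.9877 m


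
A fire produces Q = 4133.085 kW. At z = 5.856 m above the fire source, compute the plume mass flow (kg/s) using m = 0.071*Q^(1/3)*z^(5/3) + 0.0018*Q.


Q^(1/3) = 16.048
z^(5/3) = 19.025
First term = 0.071 * 16.048 * 19.025 = 21.678
Second term = 0.0018 * 4133.085 = 7.4396
m = 29.118 kg/s

29.118 kg/s


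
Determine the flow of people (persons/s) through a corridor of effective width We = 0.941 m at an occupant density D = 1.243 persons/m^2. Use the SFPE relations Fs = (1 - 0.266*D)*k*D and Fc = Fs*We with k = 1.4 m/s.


1 - 0.266*D = 1 - 0.266*1.243 = 0.66936
Fs = 0.66936 * 1.4 * 1.243 = 1.1648 persons/(s*m)
Fc = 1.1648 * 0.941 = 1.0961 persons/s

1.0961 persons/s


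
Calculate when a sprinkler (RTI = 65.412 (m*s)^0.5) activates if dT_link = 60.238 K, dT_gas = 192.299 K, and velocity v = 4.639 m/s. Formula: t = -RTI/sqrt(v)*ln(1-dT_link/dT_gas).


dT_link/dT_gas = 0.31325
ln(1 - 0.31325) = -0.37579
t = -65.412 / sqrt(4.639) * -0.37579 = 11.413 s

11.413 s


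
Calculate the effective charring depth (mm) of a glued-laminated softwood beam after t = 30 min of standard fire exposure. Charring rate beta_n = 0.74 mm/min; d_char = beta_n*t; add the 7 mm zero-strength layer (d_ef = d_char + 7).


d_char = 0.74 * 30 = 22.2 mm
d_ef = 22.2 + 1.0*7 = 29.2 mm

29.2 mm


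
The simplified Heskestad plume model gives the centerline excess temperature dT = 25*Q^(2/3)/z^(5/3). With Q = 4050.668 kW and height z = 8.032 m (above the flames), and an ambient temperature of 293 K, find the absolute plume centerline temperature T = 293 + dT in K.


Q^(2/3) = 254.11
z^(5/3) = 32.214
dT = 25 * 254.11 / 32.214 = 197.21 K
T = 293 + 197.21 = 490.21 K

490.21 K


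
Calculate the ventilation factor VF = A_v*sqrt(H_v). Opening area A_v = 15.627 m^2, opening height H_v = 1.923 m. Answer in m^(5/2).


sqrt(H_v) = 1.3867
VF = 15.627 * 1.3867 = 21.670 m^(5/2)

21.670 m^(5/2)


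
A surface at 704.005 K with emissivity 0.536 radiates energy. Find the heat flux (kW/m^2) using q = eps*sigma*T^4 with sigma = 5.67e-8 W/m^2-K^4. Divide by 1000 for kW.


T^4 = 2.4564e+11
q = 0.536 * 5.67e-8 * 2.4564e+11 / 1000 = 7.4654 kW/m^2

7.4654 kW/m^2


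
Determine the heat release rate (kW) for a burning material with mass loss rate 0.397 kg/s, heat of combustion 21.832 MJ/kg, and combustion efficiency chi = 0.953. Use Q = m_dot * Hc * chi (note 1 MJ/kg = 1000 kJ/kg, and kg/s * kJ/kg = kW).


Hc = 21.832 MJ/kg = 21.832 * 1000 kJ/kg = 21832 kJ/kg
Q = 0.397 kg/s * 21832 kJ/kg * 0.953 = 8259.9 kW

8259.9 kW


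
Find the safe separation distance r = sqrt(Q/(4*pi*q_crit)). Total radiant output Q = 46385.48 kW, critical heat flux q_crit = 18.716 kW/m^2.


4*pi*q_crit = 235.19
Q/(4*pi*q_crit) = 197.22
r = sqrt(197.22) = 14.044 m

14.044 m


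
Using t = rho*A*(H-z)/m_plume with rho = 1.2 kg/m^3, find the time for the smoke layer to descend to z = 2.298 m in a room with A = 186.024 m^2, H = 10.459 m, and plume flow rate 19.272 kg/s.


H - z = 8.161 m
t = 1.2 * 186.024 * 8.161 / 19.272 = 94.529 s

94.529 s


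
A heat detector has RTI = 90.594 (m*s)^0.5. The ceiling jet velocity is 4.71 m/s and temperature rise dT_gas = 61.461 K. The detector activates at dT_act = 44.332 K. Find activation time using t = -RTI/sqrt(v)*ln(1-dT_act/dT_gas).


dT_act/dT_gas = 0.72130
ln(1 - 0.72130) = -1.2776
t = -90.594 / sqrt(4.71) * -1.2776 = 53.333 s

53.333 s


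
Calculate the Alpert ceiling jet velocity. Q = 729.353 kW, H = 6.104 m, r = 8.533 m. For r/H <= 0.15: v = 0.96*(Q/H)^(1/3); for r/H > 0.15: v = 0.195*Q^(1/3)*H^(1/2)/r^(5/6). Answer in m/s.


r/H = 8.533 / 6.104 = 1.3979
r/H > 0.15, so v = 0.195*Q^(1/3)*H^(1/2)/r^(5/6)
Q^(1/3) = 9.0015
H^(1/2) = 2.4706
r^(5/6) = 5.9692
v = 0.195 * 9.0015 * 2.4706 / 5.9692 = 0.72650 m/s

0.72650 m/s


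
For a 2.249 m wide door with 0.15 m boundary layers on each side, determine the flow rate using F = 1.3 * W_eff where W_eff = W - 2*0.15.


W_eff = 2.249 - 0.30 = 1.949 m
F = 1.3 * 1.949 = 2.5337 persons/s

2.5337 persons/s


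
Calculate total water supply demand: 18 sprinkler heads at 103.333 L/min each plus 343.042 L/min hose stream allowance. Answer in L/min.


Sprinkler demand = 18 * 103.333 = 1859.994 L/min
Total = 1859.994 + 343.042 = 2203.036 L/min

2203.036 L/min


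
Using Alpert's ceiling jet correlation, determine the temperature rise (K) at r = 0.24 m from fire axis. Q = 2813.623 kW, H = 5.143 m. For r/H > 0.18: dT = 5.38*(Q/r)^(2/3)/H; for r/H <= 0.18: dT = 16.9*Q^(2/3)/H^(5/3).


r/H = 0.24 / 5.143 = 0.046665
r/H <= 0.18, so dT = 16.9*Q^(2/3)/H^(5/3)
Q^(2/3) = 199.30
H^(5/3) = 15.324
dT = 16.9 * 199.30 / 15.324 = 219.80 K

219.80 K


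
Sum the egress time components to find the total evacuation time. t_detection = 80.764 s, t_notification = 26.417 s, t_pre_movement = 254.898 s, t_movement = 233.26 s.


Total = 80.764 + 26.417 + 254.898 + 233.26 = 595.339 s

595.339 s


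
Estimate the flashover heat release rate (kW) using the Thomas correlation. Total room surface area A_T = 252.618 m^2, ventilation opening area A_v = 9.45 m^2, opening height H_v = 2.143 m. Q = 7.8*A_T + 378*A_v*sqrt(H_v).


7.8*A_T = 1970.4
sqrt(H_v) = 1.4639
378*A_v*sqrt(H_v) = 5229.2
Q = 1970.4 + 5229.2 = 7199.6 kW

7199.6 kW


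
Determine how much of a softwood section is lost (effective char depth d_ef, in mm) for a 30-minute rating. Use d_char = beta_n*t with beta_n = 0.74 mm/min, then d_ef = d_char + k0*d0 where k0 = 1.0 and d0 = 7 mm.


d_char = 0.74 * 30 = 22.2 mm
d_ef = 22.2 + 1.0*7 = 29.2 mm

29.2 mm


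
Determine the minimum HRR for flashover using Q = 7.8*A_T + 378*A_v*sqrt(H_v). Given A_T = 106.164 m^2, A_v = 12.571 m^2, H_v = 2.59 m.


7.8*A_T = 828.08
sqrt(H_v) = 1.6093
378*A_v*sqrt(H_v) = 7647.4
Q = 828.08 + 7647.4 = 8475.4 kW

8475.4 kW


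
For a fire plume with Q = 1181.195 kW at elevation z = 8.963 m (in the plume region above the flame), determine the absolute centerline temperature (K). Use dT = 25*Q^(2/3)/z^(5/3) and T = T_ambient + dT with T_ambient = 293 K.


Q^(2/3) = 111.74
z^(5/3) = 38.674
dT = 25 * 111.74 / 38.674 = 72.232 K
T = 293 + 72.232 = 365.23 K

365.23 K


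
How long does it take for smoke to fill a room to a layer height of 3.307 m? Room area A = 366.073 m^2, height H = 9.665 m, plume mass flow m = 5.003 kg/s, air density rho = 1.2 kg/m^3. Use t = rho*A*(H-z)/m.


H - z = 6.358 m
t = 1.2 * 366.073 * 6.358 / 5.003 = 558.26 s

558.26 s


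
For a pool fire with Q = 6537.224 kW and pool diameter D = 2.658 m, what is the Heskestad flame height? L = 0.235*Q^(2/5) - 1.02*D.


Q^(2/5) = 33.586
0.235 * Q^(2/5) = 7.8927
1.02 * D = 2.7112
L = 5.1815 m

5.1815 m


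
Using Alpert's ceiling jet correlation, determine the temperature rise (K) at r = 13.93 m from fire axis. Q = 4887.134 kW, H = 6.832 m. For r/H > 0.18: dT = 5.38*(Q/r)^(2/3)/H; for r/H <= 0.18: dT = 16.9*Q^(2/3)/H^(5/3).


r/H = 13.93 / 6.832 = 2.0389
r/H > 0.18, so dT = 5.38*(Q/r)^(2/3)/H
Q/r = 350.84
(Q/r)^(2/3) = 49.743
dT = 5.38 * 49.743 / 6.832 = 39.171 K

39.171 K


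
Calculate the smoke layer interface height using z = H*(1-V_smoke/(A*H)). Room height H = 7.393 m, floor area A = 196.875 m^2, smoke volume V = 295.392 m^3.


V/(A*H) = 0.20295
1 - 0.20295 = 0.79705
z = 7.393 * 0.79705 = 5.8926 m

5.8926 m


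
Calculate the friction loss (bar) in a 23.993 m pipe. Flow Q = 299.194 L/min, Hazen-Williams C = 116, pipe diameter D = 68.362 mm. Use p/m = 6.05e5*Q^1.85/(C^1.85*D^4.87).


Q^1.85 = 38064
C^1.85 = 6595.5
D^4.87 = 8.6208e+08
p/m = 0.0040502 bar/m
p_total = 0.0040502 * 23.993 = 0.097176 bar

0.097176 bar


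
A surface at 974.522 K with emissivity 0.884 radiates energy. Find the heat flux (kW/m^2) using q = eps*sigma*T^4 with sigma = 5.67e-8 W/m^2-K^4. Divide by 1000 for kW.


T^4 = 9.0192e+11
q = 0.884 * 5.67e-8 * 9.0192e+11 / 1000 = 45.207 kW/m^2

45.207 kW/m^2


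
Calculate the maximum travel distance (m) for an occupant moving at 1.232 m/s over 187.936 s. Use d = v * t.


d = 1.232 * 187.936 = 231.54 m

231.54 m


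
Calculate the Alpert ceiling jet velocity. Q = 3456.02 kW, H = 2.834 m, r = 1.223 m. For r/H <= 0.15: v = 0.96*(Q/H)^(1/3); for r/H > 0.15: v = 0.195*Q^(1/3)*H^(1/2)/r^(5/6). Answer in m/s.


r/H = 1.223 / 2.834 = 0.43155
r/H > 0.15, so v = 0.195*Q^(1/3)*H^(1/2)/r^(5/6)
Q^(1/3) = 15.119
H^(1/2) = 1.6834
r^(5/6) = 1.1826
v = 0.195 * 15.119 * 1.6834 / 1.1826 = 4.1967 m/s

4.1967 m/s


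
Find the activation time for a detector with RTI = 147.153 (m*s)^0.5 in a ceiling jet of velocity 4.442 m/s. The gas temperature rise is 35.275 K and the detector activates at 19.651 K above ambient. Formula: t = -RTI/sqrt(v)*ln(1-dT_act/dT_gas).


dT_act/dT_gas = 0.55708
ln(1 - 0.55708) = -0.81437
t = -147.153 / sqrt(4.442) * -0.81437 = 56.859 s

56.859 s


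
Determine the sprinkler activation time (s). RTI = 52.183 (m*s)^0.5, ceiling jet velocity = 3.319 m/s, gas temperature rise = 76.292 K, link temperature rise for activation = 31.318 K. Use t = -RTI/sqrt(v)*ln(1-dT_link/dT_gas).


dT_link/dT_gas = 0.41050
ln(1 - 0.41050) = -0.52848
t = -52.183 / sqrt(3.319) * -0.52848 = 15.138 s

15.138 s


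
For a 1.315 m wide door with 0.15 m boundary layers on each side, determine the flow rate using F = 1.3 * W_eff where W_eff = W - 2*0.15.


W_eff = 1.315 - 0.30 = 1.015 m
F = 1.3 * 1.015 = 1.3195 persons/s

1.3195 persons/s


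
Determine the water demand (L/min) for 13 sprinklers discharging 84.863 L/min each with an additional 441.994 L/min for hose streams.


Sprinkler demand = 13 * 84.863 = 1103.219 L/min
Total = 1103.219 + 441.994 = 1545.213 L/min

1545.213 L/min


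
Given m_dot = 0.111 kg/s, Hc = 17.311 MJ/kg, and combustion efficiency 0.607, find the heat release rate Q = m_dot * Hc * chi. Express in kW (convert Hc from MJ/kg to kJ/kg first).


Hc = 17.311 MJ/kg = 17.311 * 1000 kJ/kg = 17311 kJ/kg
Q = 0.111 kg/s * 17311 kJ/kg * 0.607 = 1166.4 kW

1166.4 kW


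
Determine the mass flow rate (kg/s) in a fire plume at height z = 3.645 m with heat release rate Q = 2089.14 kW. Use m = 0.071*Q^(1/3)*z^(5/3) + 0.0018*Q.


Q^(1/3) = 12.784
z^(5/3) = 8.6330
First term = 0.071 * 12.784 * 8.6330 = 7.8357
Second term = 0.0018 * 2089.14 = 3.7605
m = 11.596 kg/s

11.596 kg/s


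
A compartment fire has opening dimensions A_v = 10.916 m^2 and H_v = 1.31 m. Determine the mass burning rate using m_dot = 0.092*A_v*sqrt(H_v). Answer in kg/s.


sqrt(H_v) = 1.1446
m_dot = 0.092 * 10.916 * 1.1446 = 1.1494 kg/s

1.1494 kg/s


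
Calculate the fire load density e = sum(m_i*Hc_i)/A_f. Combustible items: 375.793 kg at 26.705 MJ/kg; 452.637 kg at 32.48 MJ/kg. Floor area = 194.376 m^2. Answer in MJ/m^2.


Total energy = 375.793*26.705 + 452.637*32.48
= 10035.55 + 14701.65
= 24737.20 MJ
e = 24737.20 / 194.376 = 127.26 MJ/m^2

127.26 MJ/m^2


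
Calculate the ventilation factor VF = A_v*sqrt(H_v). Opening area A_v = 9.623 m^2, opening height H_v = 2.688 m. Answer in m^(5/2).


sqrt(H_v) = 1.6395
VF = 9.623 * 1.6395 = 15.777 m^(5/2)

15.777 m^(5/2)


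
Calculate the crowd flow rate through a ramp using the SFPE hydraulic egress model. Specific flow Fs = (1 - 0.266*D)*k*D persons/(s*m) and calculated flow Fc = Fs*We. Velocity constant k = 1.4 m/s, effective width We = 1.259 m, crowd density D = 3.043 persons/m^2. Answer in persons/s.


1 - 0.266*D = 1 - 0.266*3.043 = 0.19056
Fs = 0.19056 * 1.4 * 3.043 = 0.81183 persons/(s*m)
Fc = 0.81183 * 1.259 = 1.0221 persons/s

1.0221 persons/s


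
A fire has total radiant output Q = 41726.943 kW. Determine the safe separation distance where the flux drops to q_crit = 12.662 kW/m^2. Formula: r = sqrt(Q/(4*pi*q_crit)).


4*pi*q_crit = 159.12
Q/(4*pi*q_crit) = 262.24
r = sqrt(262.24) = 16.194 m

16.194 m


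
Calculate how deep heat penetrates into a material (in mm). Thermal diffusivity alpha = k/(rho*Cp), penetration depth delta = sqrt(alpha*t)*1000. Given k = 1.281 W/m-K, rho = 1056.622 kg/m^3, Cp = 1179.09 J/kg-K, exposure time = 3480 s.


alpha = 1.281 / (1056.622 * 1179.09) = 1.0282e-06 m^2/s
alpha * t = 0.0035782
delta = sqrt(0.0035782) * 1000 = 59.818 mm

59.818 mm


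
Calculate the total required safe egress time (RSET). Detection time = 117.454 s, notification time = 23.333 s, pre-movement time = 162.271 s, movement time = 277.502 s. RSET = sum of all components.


Total = 117.454 + 23.333 + 162.271 + 277.502 = 580.56 s

580.56 s


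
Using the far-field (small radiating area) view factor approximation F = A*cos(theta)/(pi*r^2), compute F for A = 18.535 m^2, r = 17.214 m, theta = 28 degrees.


cos(28 deg) = 0.88295
pi*r^2 = 930.92
F = 18.535 * 0.88295 / 930.92 = 0.017580

0.017580


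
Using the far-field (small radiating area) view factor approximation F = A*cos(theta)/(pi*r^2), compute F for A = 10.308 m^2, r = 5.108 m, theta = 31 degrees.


cos(31 deg) = 0.85717
pi*r^2 = 81.969
F = 10.308 * 0.85717 / 81.969 = 0.10779

0.10779


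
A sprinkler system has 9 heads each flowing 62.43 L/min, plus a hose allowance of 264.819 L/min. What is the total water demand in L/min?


Sprinkler demand = 9 * 62.43 = 561.87 L/min
Total = 561.87 + 264.819 = 826.689 L/min

826.689 L/min


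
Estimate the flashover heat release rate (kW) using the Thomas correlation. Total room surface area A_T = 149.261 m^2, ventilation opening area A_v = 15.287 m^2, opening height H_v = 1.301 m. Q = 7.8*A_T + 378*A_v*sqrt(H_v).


7.8*A_T = 1164.2
sqrt(H_v) = 1.1406
378*A_v*sqrt(H_v) = 6591.0
Q = 1164.2 + 6591.0 = 7755.3 kW

7755.3 kW


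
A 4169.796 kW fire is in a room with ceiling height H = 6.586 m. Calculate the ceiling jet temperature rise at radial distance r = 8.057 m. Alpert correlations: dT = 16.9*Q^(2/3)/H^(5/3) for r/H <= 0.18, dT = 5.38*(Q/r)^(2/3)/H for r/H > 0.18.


r/H = 8.057 / 6.586 = 1.2234
r/H > 0.18, so dT = 5.38*(Q/r)^(2/3)/H
Q/r = 517.54
(Q/r)^(2/3) = 64.461
dT = 5.38 * 64.461 / 6.586 = 52.657 K

52.657 K


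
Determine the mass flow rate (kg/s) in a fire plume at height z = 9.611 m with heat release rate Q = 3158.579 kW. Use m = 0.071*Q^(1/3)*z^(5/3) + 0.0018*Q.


Q^(1/3) = 14.672
z^(5/3) = 43.446
First term = 0.071 * 14.672 * 43.446 = 45.259
Second term = 0.0018 * 3158.579 = 5.6854
m = 50.944 kg/s

50.944 kg/s


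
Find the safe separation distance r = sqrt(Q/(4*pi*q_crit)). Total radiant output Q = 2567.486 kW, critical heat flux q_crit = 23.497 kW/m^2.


4*pi*q_crit = 295.27
Q/(4*pi*q_crit) = 8.6953
r = sqrt(8.6953) = 2.9488 m

2.9488 m


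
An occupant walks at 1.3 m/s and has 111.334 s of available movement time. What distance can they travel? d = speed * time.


d = 1.3 * 111.334 = 144.73 m

144.73 m


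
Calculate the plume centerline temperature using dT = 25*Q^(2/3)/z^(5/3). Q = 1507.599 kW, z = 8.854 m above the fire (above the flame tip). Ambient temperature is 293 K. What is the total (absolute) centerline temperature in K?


Q^(2/3) = 131.48
z^(5/3) = 37.894
dT = 25 * 131.48 / 37.894 = 86.742 K
T = 293 + 86.742 = 379.74 K

379.74 K


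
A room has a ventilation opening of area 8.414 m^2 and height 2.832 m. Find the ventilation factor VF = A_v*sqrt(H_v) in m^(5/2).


sqrt(H_v) = 1.6829
VF = 8.414 * 1.6829 = 14.160 m^(5/2)

14.160 m^(5/2)


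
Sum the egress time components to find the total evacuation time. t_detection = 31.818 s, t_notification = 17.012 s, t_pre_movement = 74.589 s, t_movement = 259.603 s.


Total = 31.818 + 17.012 + 74.589 + 259.603 = 383.022 s

383.022 s


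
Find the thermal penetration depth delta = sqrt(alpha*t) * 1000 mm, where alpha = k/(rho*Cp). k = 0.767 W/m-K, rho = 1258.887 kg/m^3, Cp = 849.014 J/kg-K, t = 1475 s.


alpha = 0.767 / (1258.887 * 849.014) = 7.1762e-07 m^2/s
alpha * t = 0.0010585
delta = sqrt(0.0010585) * 1000 = 32.534 mm

32.534 mm


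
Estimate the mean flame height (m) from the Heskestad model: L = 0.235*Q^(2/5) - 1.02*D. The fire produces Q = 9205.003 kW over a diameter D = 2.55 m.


Q^(2/5) = 38.513
0.235 * Q^(2/5) = 9.0506
1.02 * D = 2.601
L = 6.4496 m

6.4496 m


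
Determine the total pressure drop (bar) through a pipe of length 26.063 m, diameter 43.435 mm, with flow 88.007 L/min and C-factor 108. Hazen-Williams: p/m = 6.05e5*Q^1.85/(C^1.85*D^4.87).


Q^1.85 = 3956.9
C^1.85 = 5778.8
D^4.87 = 9.4685e+07
p/m = 0.0043752 bar/m
p_total = 0.0043752 * 26.063 = 0.11403 bar

0.11403 bar


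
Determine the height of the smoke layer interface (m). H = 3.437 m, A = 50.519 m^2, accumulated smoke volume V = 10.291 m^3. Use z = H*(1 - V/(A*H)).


V/(A*H) = 0.059268
1 - 0.059268 = 0.94073
z = 3.437 * 0.94073 = 3.2333 m

3.2333 m


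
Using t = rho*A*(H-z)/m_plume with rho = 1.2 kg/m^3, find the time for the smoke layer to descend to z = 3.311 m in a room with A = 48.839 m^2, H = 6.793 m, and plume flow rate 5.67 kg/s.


H - z = 3.482 m
t = 1.2 * 48.839 * 3.482 / 5.67 = 35.991 s

35.991 s


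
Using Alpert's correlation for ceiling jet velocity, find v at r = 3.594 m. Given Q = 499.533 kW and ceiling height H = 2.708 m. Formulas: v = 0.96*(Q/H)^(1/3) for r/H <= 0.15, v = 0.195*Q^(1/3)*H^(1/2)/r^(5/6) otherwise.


r/H = 3.594 / 2.708 = 1.3272
r/H > 0.15, so v = 0.195*Q^(1/3)*H^(1/2)/r^(5/6)
Q^(1/3) = 7.9345
H^(1/2) = 1.6456
r^(5/6) = 2.9039
v = 0.195 * 7.9345 * 1.6456 / 2.9039 = 0.87680 m/s

0.87680 m/s


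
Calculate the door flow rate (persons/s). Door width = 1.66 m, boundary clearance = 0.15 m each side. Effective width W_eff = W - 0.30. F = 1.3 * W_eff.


W_eff = 1.66 - 0.30 = 1.36 m
F = 1.3 * 1.36 = 1.768 persons/s

1.768 persons/s


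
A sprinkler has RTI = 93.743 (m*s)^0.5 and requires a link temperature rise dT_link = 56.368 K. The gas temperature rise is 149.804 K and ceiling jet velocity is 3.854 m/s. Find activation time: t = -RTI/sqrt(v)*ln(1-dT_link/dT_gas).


dT_link/dT_gas = 0.37628
ln(1 - 0.37628) = -0.47205
t = -93.743 / sqrt(3.854) * -0.47205 = 22.541 s

22.541 s


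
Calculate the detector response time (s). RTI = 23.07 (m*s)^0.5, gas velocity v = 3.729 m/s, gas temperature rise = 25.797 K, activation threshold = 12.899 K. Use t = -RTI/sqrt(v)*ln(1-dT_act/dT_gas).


dT_act/dT_gas = 0.50002
ln(1 - 0.50002) = -0.69319
t = -23.07 / sqrt(3.729) * -0.69319 = 8.2814 s

8.2814 s


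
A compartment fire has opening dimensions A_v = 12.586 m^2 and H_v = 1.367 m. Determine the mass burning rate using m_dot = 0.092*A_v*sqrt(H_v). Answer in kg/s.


sqrt(H_v) = 1.1692
m_dot = 0.092 * 12.586 * 1.1692 = 1.3538 kg/s

1.3538 kg/s


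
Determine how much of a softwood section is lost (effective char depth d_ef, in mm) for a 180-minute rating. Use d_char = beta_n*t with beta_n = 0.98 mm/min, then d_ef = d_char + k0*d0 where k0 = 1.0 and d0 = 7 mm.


d_char = 0.98 * 180 = 176.4 mm
d_ef = 176.4 + 1.0*7 = 183.4 mm

183.4 mm


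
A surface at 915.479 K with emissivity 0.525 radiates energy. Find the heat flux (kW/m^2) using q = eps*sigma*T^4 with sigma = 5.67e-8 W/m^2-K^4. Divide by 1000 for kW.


T^4 = 7.0241e+11
q = 0.525 * 5.67e-8 * 7.0241e+11 / 1000 = 20.909 kW/m^2

20.909 kW/m^2


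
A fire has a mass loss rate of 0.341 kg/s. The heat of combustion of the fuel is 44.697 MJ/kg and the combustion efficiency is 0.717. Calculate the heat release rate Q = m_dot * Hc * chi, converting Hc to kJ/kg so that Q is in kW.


Hc = 44.697 MJ/kg = 44.697 * 1000 kJ/kg = 44697 kJ/kg
Q = 0.341 kg/s * 44697 kJ/kg * 0.717 = 10928 kW

10928 kW


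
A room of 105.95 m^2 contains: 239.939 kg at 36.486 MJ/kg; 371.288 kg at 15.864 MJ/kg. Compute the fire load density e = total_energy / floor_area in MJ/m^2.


Total energy = 239.939*36.486 + 371.288*15.864
= 8754.414 + 5890.113
= 14644.53 MJ
e = 14644.53 / 105.95 = 138.22 MJ/m^2

138.22 MJ/m^2


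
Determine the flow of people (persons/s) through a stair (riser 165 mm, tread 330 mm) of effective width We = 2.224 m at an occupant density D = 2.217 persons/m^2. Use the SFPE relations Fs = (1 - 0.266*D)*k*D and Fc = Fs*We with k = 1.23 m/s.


1 - 0.266*D = 1 - 0.266*2.217 = 0.41028
Fs = 0.41028 * 1.23 * 2.217 = 1.1188 persons/(s*m)
Fc = 1.1188 * 2.224 = 2.4882 persons/s

2.4882 persons/s


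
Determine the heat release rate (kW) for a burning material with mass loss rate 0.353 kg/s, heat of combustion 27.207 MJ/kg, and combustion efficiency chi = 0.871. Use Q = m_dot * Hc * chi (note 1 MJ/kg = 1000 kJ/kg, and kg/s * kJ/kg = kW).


Hc = 27.207 MJ/kg = 27.207 * 1000 kJ/kg = 27207 kJ/kg
Q = 0.353 kg/s * 27207 kJ/kg * 0.871 = 8365.1 kW

8365.1 kW


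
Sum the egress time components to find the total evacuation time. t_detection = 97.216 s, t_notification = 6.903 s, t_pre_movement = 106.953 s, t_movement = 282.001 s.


Total = 97.216 + 6.903 + 106.953 + 282.001 = 493.073 s

493.073 s


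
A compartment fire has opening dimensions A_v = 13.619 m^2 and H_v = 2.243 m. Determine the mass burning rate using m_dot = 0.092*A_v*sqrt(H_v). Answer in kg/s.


sqrt(H_v) = 1.4977
m_dot = 0.092 * 13.619 * 1.4977 = 1.8765 kg/s

1.8765 kg/s


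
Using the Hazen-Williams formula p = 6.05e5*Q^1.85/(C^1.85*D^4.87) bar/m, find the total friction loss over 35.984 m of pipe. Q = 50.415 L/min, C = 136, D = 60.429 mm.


Q^1.85 = 1411.7
C^1.85 = 8852.1
D^4.87 = 4.7279e+08
p/m = 0.00020407 bar/m
p_total = 0.00020407 * 35.984 = 0.0073432 bar

0.0073432 bar


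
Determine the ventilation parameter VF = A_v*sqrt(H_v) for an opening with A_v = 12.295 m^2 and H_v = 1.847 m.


sqrt(H_v) = 1.3590
VF = 12.295 * 1.3590 = 16.709 m^(5/2)

16.709 m^(5/2)


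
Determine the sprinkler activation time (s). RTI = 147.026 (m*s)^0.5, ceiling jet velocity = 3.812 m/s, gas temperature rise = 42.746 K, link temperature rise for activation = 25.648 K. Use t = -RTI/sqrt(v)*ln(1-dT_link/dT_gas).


dT_link/dT_gas = 0.60001
ln(1 - 0.60001) = -0.91631
t = -147.026 / sqrt(3.812) * -0.91631 = 69.002 s

69.002 s


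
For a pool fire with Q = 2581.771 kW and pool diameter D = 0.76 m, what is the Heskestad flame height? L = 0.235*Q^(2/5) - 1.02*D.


Q^(2/5) = 23.162
0.235 * Q^(2/5) = 5.4430
1.02 * D = 0.77520
L = 4.6678 m

4.6678 m


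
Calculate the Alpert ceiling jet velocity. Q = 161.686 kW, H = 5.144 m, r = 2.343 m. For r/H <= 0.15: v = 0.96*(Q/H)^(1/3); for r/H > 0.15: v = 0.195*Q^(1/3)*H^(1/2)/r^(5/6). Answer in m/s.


r/H = 2.343 / 5.144 = 0.45548
r/H > 0.15, so v = 0.195*Q^(1/3)*H^(1/2)/r^(5/6)
Q^(1/3) = 5.4478
H^(1/2) = 2.2680
r^(5/6) = 2.0330
v = 0.195 * 5.4478 * 2.2680 / 2.0330 = 1.1851 m/s

1.1851 m/s


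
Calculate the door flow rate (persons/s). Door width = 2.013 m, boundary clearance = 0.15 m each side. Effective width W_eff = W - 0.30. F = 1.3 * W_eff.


W_eff = 2.013 - 0.30 = 1.713 m
F = 1.3 * 1.713 = 2.2269 persons/s

2.2269 persons/s


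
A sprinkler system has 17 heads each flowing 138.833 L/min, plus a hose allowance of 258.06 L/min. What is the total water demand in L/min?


Sprinkler demand = 17 * 138.833 = 2360.161 L/min
Total = 2360.161 + 258.06 = 2618.221 L/min

2618.221 L/min


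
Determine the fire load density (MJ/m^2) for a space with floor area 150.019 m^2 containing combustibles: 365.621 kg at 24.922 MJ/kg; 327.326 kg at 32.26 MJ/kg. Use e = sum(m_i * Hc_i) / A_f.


Total energy = 365.621*24.922 + 327.326*32.26
= 9112.007 + 10559.54
= 19671.54 MJ
e = 19671.54 / 150.019 = 131.13 MJ/m^2

131.13 MJ/m^2


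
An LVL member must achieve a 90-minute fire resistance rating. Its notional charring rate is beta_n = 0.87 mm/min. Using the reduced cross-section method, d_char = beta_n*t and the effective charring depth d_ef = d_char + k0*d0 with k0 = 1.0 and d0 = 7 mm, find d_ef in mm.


d_char = 0.87 * 90 = 78.3 mm
d_ef = 78.3 + 1.0*7 = 85.3 mm

85.3 mm


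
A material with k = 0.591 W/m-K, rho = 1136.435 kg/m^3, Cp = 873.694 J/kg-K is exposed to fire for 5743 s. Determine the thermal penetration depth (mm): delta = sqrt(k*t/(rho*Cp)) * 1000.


alpha = 0.591 / (1136.435 * 873.694) = 5.9523e-07 m^2/s
alpha * t = 0.0034184
delta = sqrt(0.0034184) * 1000 = 58.467 mm

58.467 mm


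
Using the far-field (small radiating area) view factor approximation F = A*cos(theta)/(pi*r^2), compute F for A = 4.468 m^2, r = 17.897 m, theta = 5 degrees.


cos(5 deg) = 0.99619
pi*r^2 = 1006.3
F = 4.468 * 0.99619 / 1006.3 = 0.0044233

0.0044233


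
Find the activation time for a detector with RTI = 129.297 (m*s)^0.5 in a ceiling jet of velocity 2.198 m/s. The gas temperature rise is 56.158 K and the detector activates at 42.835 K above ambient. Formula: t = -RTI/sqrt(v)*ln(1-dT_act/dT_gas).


dT_act/dT_gas = 0.76276
ln(1 - 0.76276) = -1.4387
t = -129.297 / sqrt(2.198) * -1.4387 = 125.47 s

125.47 s


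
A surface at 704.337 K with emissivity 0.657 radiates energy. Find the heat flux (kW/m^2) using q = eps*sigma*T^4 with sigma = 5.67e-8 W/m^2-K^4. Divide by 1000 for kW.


T^4 = 2.4611e+11
q = 0.657 * 5.67e-8 * 2.4611e+11 / 1000 = 9.1679 kW/m^2

9.1679 kW/m^2


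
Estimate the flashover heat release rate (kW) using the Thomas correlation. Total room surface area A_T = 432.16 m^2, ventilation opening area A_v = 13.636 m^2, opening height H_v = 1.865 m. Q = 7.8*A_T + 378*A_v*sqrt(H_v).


7.8*A_T = 3370.848
sqrt(H_v) = 1.3657
378*A_v*sqrt(H_v) = 7039.1
Q = 3370.848 + 7039.1 = 10410 kW

10410 kW


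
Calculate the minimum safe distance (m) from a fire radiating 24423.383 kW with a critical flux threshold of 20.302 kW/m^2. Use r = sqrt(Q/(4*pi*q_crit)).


4*pi*q_crit = 255.12
Q/(4*pi*q_crit) = 95.732
r = sqrt(95.732) = 9.7843 m

9.7843 m


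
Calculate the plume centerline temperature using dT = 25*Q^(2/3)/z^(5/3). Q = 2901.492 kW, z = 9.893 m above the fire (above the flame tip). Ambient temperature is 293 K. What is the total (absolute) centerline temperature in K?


Q^(2/3) = 203.43
z^(5/3) = 45.591
dT = 25 * 203.43 / 45.591 = 111.55 K
T = 293 + 111.55 = 404.55 K

404.55 K


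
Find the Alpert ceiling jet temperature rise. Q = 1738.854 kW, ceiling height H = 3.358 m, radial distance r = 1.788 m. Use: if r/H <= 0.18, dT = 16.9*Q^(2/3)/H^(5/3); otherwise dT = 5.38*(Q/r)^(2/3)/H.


r/H = 1.788 / 3.358 = 0.53246
r/H > 0.18, so dT = 5.38*(Q/r)^(2/3)/H
Q/r = 972.51
(Q/r)^(2/3) = 98.159
dT = 5.38 * 98.159 / 3.358 = 157.26 K

157.26 K


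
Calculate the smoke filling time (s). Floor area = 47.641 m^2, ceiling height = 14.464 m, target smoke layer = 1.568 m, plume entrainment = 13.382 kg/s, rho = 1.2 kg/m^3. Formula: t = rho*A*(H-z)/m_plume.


H - z = 12.896 m
t = 1.2 * 47.641 * 12.896 / 13.382 = 55.093 s

55.093 s


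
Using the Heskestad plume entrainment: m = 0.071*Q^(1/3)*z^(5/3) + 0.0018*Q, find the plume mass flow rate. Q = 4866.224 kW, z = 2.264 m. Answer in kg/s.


Q^(1/3) = 16.946
z^(5/3) = 3.9036
First term = 0.071 * 16.946 * 3.9036 = 4.6966
Second term = 0.0018 * 4866.224 = 8.7592
m = 13.456 kg/s

13.456 kg/s


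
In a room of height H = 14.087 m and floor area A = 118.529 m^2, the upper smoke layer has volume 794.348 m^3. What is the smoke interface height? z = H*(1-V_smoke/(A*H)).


V/(A*H) = 0.47574
1 - 0.47574 = 0.52426
z = 14.087 * 0.52426 = 7.3853 m

7.3853 m


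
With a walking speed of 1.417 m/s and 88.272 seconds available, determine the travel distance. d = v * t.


d = 1.417 * 88.272 = 125.08 m

125.08 m


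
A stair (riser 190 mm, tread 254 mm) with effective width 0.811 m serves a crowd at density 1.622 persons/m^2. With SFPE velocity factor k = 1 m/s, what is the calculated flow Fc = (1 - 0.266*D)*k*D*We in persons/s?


1 - 0.266*D = 1 - 0.266*1.622 = 0.56855
Fs = 0.56855 * 1 * 1.622 = 0.92218 persons/(s*m)
Fc = 0.92218 * 0.811 = 0.74789 persons/s

0.74789 persons/s


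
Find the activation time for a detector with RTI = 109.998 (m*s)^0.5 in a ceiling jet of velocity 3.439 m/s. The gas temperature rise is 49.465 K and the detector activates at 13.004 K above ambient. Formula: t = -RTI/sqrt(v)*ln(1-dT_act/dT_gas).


dT_act/dT_gas = 0.26289
ln(1 - 0.26289) = -0.30502
t = -109.998 / sqrt(3.439) * -0.30502 = 18.093 s

18.093 s


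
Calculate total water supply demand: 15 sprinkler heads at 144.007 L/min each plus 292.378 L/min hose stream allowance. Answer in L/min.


Sprinkler demand = 15 * 144.007 = 2160.105 L/min
Total = 2160.105 + 292.378 = 2452.483 L/min

2452.483 L/min


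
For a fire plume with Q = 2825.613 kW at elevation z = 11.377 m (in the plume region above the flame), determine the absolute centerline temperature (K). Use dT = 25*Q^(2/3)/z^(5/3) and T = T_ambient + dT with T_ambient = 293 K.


Q^(2/3) = 199.87
z^(5/3) = 57.550
dT = 25 * 199.87 / 57.550 = 86.823 K
T = 293 + 86.823 = 379.82 K

379.82 K


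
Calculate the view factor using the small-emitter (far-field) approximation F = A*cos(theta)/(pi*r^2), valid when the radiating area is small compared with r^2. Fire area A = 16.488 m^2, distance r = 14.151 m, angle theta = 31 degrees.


cos(31 deg) = 0.85717
pi*r^2 = 629.11
F = 16.488 * 0.85717 / 629.11 = 0.022465

0.022465


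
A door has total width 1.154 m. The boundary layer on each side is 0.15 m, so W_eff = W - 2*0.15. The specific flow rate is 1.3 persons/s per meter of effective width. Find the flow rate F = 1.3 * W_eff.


W_eff = 1.154 - 0.30 = 0.854 m
F = 1.3 * 0.854 = 1.1102 persons/s

1.1102 persons/s


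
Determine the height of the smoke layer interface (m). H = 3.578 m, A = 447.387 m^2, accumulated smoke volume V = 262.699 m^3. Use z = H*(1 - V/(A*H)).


V/(A*H) = 0.16411
1 - 0.16411 = 0.83589
z = 3.578 * 0.83589 = 2.9908 m

2.9908 m


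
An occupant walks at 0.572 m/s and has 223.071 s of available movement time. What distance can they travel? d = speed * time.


d = 0.572 * 223.071 = 127.60 m

127.60 m


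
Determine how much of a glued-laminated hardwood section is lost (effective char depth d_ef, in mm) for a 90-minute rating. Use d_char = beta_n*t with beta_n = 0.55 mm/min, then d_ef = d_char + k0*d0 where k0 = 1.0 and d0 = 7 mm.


d_char = 0.55 * 90 = 49.5 mm
d_ef = 49.5 + 1.0*7 = 56.5 mm

56.5 mm


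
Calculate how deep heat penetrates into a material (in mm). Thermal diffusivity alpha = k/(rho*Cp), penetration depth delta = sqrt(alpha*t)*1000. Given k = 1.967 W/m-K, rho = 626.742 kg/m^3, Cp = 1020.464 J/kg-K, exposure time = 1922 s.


alpha = 1.967 / (626.742 * 1020.464) = 3.0755e-06 m^2/s
alpha * t = 0.0059111
delta = sqrt(0.0059111) * 1000 = 76.884 mm

76.884 mm
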